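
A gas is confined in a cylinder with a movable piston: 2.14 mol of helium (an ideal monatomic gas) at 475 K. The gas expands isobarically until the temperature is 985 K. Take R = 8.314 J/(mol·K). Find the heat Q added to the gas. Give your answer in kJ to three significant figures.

Q ≈ 22.7 kJ

Isobaric: W = nRΔT = (2.14)(8.314)(510) = 9074 J.
ΔU = nCᵥΔT with Cᵥ = 3R/2: ΔU = (2.14)(12.47)(510) = 13611 J.
Q = ΔU + W = 13611 + 9074 = 22685 J.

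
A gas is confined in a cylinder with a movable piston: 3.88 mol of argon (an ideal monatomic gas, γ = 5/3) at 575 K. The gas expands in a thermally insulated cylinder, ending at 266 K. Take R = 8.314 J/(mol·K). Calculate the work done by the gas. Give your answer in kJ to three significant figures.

Adiabatic ⇒ Q = 0, so W_by = −ΔU = nCᵥ(T₁ − T₂).
Cᵥ = 3R/2 = 12.47 J/(mol·K).
W = (3.88)(12.47)(575 − 266) = 14952 J.

W ≈ 15.0 kJ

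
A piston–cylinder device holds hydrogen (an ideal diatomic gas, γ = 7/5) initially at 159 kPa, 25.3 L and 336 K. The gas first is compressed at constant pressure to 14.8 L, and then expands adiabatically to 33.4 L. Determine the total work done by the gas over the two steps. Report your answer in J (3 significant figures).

Step 1 (isobaric): W = PΔV = (159 kPa)(14.8 − 25.3 L) = -1670 J.
After step 1: P = 159 kPa, V = 14.8 L, T = 196.6 K.
Step 2 (adiabatic): W = (P₁V₁ − P₂V₂)/(γ−1) = (2353 − 1699)/0.4 = 1635 J.
W_total = -1670 + 1635 = -34.7 J.

W_total ≈ -34.7 J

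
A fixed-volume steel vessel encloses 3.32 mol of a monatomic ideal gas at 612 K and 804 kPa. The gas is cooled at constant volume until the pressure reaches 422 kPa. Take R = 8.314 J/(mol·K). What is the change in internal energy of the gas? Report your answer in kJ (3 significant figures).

Constant volume ⇒ W = 0, so Q = ΔU = nCᵥΔT with Cᵥ = 3R/2 = 12.47 J/(mol·K).
At constant V, T₂/T₁ = P₂/P₁ ⇒ ΔT = T₁(P₂/P₁ − 1) = 612·(422/804 − 1) = -290.8 K.
ΔU = (3.32)(12.47)(-290.8) = -12039 J.

ΔU ≈ -12.0 kJ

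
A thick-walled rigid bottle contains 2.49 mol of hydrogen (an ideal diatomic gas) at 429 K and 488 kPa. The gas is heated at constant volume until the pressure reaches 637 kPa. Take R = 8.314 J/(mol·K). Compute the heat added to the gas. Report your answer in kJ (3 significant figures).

Constant volume ⇒ W = 0, so Q = ΔU = nCᵥΔT with Cᵥ = 5R/2 = 20.79 J/(mol·K).
At constant V, T₂/T₁ = P₂/P₁ ⇒ ΔT = T₁(P₂/P₁ − 1) = 429·(637/488 − 1) = 131 K.
ΔU = (2.49)(20.79)(131) = 6779 J.

Q ≈ 6.78 kJ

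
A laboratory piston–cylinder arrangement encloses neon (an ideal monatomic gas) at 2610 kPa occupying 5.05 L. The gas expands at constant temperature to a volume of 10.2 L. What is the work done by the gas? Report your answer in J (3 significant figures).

Isothermal: W = nRT ln(V₂/V₁) = P₁V₁ ln(V₂/V₁).
P₁V₁ = (2610 kPa)(5.05 L) = 13180 J.
W = 13180 × ln(10.2/5.05) = 13180 × 0.703
W_by_gas = 9266 J.

W ≈ 9270 J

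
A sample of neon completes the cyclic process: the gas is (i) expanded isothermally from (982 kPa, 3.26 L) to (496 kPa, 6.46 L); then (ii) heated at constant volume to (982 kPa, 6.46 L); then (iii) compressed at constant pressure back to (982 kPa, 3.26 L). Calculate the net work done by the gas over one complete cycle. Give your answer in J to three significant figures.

Leg (i): W = PᵢVᵢ ln(V_f/Vᵢ) = (3201) ln(6.46/3.26) = 2189 J.
Leg (ii): W = 0.
Leg (iii): W = PΔV = (982)(3.26 − 6.46) = -3142 J.
W_net = 2189 − 3142 = -953 J.

W_net ≈ -953 J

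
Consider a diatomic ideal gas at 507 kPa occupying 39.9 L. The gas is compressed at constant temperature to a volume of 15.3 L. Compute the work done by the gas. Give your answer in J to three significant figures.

W ≈ -19400 J

Isothermal: W = nRT ln(V₂/V₁) = P₁V₁ ln(V₂/V₁).
P₁V₁ = (507 kPa)(39.9 L) = 20229 J.
W = 20229 × ln(15.3/39.9) = 20229 × -0.9585
W_by_gas = -19390 J.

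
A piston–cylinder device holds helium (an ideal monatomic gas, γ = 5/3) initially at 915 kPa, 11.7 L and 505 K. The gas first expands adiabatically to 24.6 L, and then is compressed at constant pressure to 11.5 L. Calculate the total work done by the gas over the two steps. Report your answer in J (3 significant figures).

Step 1 (adiabatic): W = (P₁V₁ − P₂V₂)/(γ−1) = (10706 − 6523)/0.667 = 6274 J.
After step 1: P = 265.2 kPa, V = 24.6 L, T = 307.7 K.
Step 2 (isobaric): W = PΔV = (265.2 kPa)(11.5 − 24.6 L) = -3474 J.
W_total = 6274 − 3474 = 2800 J.

W_total ≈ 2800 J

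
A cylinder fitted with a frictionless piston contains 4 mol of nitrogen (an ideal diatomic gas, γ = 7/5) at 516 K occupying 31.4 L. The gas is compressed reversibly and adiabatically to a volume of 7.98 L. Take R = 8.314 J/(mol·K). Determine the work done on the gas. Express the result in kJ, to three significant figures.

W ≈ 31.3 kJ

Adiabatic: TV^(γ−1) = const with γ = 7/5.
T₂ = T₁ (V₁/V₂)^(γ−1) = 516 × (31.4/7.98)^0.4 = 516 × 1.73 = 892.5 K.
W_by = nCᵥ(T₁ − T₂) = (4)(20.79)(516 − 892.5) = -31304 J.
Work on gas = −W_by = 31304 J.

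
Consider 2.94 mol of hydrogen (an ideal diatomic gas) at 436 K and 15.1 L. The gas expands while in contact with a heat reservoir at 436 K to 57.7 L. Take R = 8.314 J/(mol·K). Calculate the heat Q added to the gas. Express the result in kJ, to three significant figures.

Isothermal ⇒ ΔU = 0, so Q = W = nRT ln(V₂/V₁).
Q = (2.94)(8.314)(436) ln(57.7/15.1) = 10657 × 1.341 = 14287 J.

Q ≈ 14.3 kJ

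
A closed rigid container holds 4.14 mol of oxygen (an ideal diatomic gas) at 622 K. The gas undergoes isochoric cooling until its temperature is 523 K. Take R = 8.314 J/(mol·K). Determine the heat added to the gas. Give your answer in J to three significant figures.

Q ≈ -8520 J

Constant volume ⇒ W = 0, so Q = ΔU = nCᵥΔT with Cᵥ = 5R/2 = 20.79 J/(mol·K).
ΔU = (4.14)(20.79)(523 − 622) = -8519 J.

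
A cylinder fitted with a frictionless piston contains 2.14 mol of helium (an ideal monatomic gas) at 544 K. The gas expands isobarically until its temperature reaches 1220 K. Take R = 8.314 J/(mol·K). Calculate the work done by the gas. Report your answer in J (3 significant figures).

Isobaric: W = P ΔV = nR ΔT.
W = (2.14)(8.314)(1220 − 544) = 12027 J.

W ≈ 12000 J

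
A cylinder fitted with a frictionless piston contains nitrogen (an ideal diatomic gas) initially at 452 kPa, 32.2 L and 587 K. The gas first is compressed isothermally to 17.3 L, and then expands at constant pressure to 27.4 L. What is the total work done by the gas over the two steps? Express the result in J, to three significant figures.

W_total ≈ -545 J

Step 1 (isothermal): W = P₁V₁ ln(V₂/V₁) = (14554) ln(17.3/32.2) = -9042 J.
After step 1: P = 841.3 kPa, V = 17.3 L, T = 587 K.
Step 2 (isobaric): W = PΔV = (841.3 kPa)(27.4 − 17.3 L) = 8497 J.
W_total = -9042 + 8497 = -545 J.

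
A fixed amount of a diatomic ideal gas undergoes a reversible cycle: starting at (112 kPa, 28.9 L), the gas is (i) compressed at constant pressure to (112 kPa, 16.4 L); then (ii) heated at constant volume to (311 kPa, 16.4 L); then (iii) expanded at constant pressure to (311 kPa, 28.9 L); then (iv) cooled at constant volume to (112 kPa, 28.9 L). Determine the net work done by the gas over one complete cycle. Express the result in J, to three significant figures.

Constant-volume legs do no work.
W(i) = (112)(16.4 − 28.9) = -1400 J; W(iii) = (311)(28.9 − 16.4) = 3888 J.
W_net = -1400 + 3888 = 2488 J (the clockwise enclosed area).

W_net ≈ 2490 J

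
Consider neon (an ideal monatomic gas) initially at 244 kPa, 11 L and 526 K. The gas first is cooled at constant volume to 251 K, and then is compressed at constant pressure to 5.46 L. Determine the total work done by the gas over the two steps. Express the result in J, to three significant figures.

Step 1 (isochoric): W = 0 (constant volume).
After step 1: P = 116.4 kPa (V unchanged).
Step 2 (isobaric): W = PΔV = (116.4 kPa)(5.46 − 11 L) = -645 J.
W_total = 0 − 645 = -645 J.

W_total ≈ -645 J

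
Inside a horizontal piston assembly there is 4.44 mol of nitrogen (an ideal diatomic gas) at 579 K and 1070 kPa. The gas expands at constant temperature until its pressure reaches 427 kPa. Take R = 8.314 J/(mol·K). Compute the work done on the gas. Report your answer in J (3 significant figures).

Isothermal process: W = nRT ln(V₂/V₁) = nRT ln(P₁/P₂).
W = (4.44)(8.314)(579) × ln(1070/427)
  = 21373 × ln(2.506) = 21373 × 0.9186
W_by_gas = 19634 J; work on gas = −W_by = -19634 J.

W ≈ -19600 J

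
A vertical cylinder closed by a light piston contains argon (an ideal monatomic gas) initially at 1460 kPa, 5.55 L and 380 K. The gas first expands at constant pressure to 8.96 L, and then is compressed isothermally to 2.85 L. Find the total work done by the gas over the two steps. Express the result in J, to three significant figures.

W_total ≈ -10000 J

Step 1 (isobaric): W = PΔV = (1460 kPa)(8.96 − 5.55 L) = 4979 J.
After step 1: P = 1460 kPa, V = 8.96 L, T = 613.5 K.
Step 2 (isothermal): W = P₁V₁ ln(V₂/V₁) = (13082) ln(2.85/8.96) = -14984 J.
W_total = 4979 − 14984 = -10006 J.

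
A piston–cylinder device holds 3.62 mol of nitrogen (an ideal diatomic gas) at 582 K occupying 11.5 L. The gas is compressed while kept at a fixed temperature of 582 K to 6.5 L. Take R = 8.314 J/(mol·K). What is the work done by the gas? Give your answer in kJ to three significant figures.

W ≈ -9.99 kJ

Isothermal: W = nRT ln(V₂/V₁).
W = (3.62)(8.314)(582) × ln(6.5/11.5)
  = 17516 × -0.5705
W_by_gas = -9994 J.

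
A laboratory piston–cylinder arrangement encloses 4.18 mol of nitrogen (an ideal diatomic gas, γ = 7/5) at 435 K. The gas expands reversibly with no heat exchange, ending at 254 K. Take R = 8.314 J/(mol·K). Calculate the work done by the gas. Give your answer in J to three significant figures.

Adiabatic ⇒ Q = 0, so W_by = −ΔU = nCᵥ(T₁ − T₂).
Cᵥ = 5R/2 = 20.79 J/(mol·K).
W = (4.18)(20.79)(435 − 254) = 15726 J.

W ≈ 15700 J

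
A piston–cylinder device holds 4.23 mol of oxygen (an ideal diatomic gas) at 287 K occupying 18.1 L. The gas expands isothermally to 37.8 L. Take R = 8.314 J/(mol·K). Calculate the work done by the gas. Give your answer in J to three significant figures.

Isothermal: W = nRT ln(V₂/V₁).
W = (4.23)(8.314)(287) × ln(37.8/18.1)
  = 10093 × 0.7364
W_by_gas = 7433 J.

W ≈ 7430 J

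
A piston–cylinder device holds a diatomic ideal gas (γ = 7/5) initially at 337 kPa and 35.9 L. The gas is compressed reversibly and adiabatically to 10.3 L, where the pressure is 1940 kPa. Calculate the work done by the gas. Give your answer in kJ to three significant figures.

W ≈ -19.7 kJ

Adiabatic: W = (P₁V₁ − P₂V₂)/(γ − 1) with γ = 7/5.
P₁V₁ = 12098 J, P₂V₂ = 19982 J.
W = (12098 − 19982) / 0.4 = -19709 J.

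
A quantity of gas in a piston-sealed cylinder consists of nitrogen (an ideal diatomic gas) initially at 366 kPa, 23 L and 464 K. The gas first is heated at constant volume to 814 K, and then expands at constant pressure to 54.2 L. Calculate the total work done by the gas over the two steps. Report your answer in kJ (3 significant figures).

W_total ≈ 20.0 kJ

Step 1 (isochoric): W = 0 (constant volume).
After step 1: P = 642.1 kPa (V unchanged).
Step 2 (isobaric): W = PΔV = (642.1 kPa)(54.2 − 23 L) = 20033 J.
W_total = 0 + 20033 = 20033 J.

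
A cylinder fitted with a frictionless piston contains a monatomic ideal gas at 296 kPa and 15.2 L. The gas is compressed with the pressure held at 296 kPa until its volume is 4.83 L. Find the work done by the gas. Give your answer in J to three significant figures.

W ≈ -3070 J

Isobaric: W = P ΔV.
W = (296 kPa)(4.83 − 15.2 L) = (296)(-10.37) = -3070 J.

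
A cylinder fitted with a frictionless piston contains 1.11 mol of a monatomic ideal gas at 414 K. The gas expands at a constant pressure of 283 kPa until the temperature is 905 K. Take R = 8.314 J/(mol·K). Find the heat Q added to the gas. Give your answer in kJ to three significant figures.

Isobaric: W = nRΔT = (1.11)(8.314)(491) = 4531 J.
ΔU = nCᵥΔT with Cᵥ = 3R/2: ΔU = (1.11)(12.47)(491) = 6797 J.
Q = ΔU + W = 6797 + 4531 = 11328 J.

Q ≈ 11.3 kJ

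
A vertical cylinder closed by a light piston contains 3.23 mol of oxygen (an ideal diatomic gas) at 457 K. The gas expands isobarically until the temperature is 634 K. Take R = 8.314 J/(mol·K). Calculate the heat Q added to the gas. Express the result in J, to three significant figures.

Q ≈ 16600 J

Isobaric: W = nRΔT = (3.23)(8.314)(177) = 4753 J.
ΔU = nCᵥΔT with Cᵥ = 5R/2: ΔU = (3.23)(20.79)(177) = 11883 J.
Q = ΔU + W = 11883 + 4753 = 16636 J.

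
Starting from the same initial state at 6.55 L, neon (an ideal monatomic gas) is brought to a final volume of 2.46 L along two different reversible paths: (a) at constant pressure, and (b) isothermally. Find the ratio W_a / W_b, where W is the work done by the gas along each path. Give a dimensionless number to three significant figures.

W_a / W_b ≈ 0.638

Path (a) isobaric: W = P₁(V₂ − V₁) → W_a/(P₁V₁) = -0.6244.
Path (b) isothermal: W = P₁V₁ ln(V₂/V₁) → W_b/(P₁V₁) = -0.9793.
W_a / W_b = -0.6244 / -0.9793 = 0.6376.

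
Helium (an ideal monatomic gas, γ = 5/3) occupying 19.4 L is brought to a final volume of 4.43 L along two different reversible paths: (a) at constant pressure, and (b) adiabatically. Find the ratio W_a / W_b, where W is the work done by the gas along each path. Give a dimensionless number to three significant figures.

Path (a) isobaric: W = P₁(V₂ − V₁) → W_a/(P₁V₁) = -0.7716.
Path (b) adiabatic: W = P₁V₁(1 − (V₁/V₂)^(γ−1))/(γ−1) → W_b/(P₁V₁) = -2.515.
W_a / W_b = -0.7716 / -2.515 = 0.3068.

W_a / W_b ≈ 0.307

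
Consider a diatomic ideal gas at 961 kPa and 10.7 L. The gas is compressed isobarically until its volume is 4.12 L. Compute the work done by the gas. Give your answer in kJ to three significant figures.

Isobaric: W = P ΔV.
W = (961 kPa)(4.12 − 10.7 L) = (961)(-6.58) = -6323 J.

W ≈ -6.32 kJ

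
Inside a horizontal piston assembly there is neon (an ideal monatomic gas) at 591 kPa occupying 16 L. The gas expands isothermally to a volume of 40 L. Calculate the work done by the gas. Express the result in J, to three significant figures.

Isothermal: W = nRT ln(V₂/V₁) = P₁V₁ ln(V₂/V₁).
P₁V₁ = (591 kPa)(16 L) = 9456 J.
W = 9456 × ln(40/16) = 9456 × 0.9163
W_by_gas = 8664 J.

W ≈ 8660 J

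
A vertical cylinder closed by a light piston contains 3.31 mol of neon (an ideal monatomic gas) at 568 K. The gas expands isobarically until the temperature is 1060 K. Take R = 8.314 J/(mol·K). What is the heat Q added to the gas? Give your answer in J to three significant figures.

Q ≈ 33800 J

Isobaric: W = nRΔT = (3.31)(8.314)(492) = 13540 J.
ΔU = nCᵥΔT with Cᵥ = 3R/2: ΔU = (3.31)(12.47)(492) = 20309 J.
Q = ΔU + W = 20309 + 13540 = 33849 J.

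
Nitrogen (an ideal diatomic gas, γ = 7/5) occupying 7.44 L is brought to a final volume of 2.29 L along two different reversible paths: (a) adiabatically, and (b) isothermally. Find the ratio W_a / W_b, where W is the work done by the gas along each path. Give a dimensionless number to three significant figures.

W_a / W_b ≈ 1.28

Path (a) adiabatic: W = P₁V₁(1 − (V₁/V₂)^(γ−1))/(γ−1) → W_a/(P₁V₁) = -1.505.
Path (b) isothermal: W = P₁V₁ ln(V₂/V₁) → W_b/(P₁V₁) = -1.178.
W_a / W_b = -1.505 / -1.178 = 1.277.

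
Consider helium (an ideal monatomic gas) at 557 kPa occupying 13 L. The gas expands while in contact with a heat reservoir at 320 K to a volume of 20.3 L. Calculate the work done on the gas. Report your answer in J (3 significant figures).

Isothermal: W = nRT ln(V₂/V₁) = P₁V₁ ln(V₂/V₁).
P₁V₁ = (557 kPa)(13 L) = 7241 J.
W = 7241 × ln(20.3/13) = 7241 × 0.4457
W_by_gas = 3227 J; work on gas = −W_by = -3227 J.

W ≈ -3230 J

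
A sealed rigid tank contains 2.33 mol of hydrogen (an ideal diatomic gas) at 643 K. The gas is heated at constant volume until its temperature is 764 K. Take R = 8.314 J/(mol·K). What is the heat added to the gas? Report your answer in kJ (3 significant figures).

Constant volume ⇒ W = 0, so Q = ΔU = nCᵥΔT with Cᵥ = 5R/2 = 20.79 J/(mol·K).
ΔU = (2.33)(20.79)(764 − 643) = 5860 J.

Q ≈ 5.86 kJ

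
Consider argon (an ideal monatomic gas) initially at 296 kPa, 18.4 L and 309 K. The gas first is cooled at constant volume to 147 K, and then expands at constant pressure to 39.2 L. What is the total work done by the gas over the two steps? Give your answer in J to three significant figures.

Step 1 (isochoric): W = 0 (constant volume).
After step 1: P = 140.8 kPa (V unchanged).
Step 2 (isobaric): W = PΔV = (140.8 kPa)(39.2 − 18.4 L) = 2929 J.
W_total = 0 + 2929 = 2929 J.

W_total ≈ 2930 J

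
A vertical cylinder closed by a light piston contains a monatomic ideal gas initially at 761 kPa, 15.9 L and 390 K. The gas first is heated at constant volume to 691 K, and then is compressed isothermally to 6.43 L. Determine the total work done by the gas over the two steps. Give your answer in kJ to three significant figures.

Step 1 (isochoric): W = 0 (constant volume).
After step 1: P = 1348 kPa (V unchanged).
Step 2 (isothermal): W = P₁V₁ ln(V₂/V₁) = (21439) ln(6.43/15.9) = -19409 J.
W_total = 0 − 19409 = -19409 J.

W_total ≈ -19.4 kJ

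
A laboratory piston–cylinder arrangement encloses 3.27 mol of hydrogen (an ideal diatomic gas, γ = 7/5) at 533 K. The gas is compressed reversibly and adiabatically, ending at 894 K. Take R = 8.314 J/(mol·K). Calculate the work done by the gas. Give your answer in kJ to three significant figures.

W ≈ -24.5 kJ

Adiabatic ⇒ Q = 0, so W_by = −ΔU = nCᵥ(T₁ − T₂).
Cᵥ = 5R/2 = 20.79 J/(mol·K).
W = (3.27)(20.79)(533 − 894) = -24536 J.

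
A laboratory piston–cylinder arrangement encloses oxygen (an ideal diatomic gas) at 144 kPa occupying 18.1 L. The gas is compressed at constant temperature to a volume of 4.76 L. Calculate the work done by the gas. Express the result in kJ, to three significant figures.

W ≈ -3.48 kJ

Isothermal: W = nRT ln(V₂/V₁) = P₁V₁ ln(V₂/V₁).
P₁V₁ = (144 kPa)(18.1 L) = 2606 J.
W = 2606 × ln(4.76/18.1) = 2606 × -1.336
W_by_gas = -3481 J.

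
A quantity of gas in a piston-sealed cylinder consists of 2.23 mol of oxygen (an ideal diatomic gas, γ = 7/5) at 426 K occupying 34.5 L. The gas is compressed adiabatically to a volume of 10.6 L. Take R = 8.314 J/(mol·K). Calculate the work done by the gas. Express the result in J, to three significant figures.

Adiabatic: TV^(γ−1) = const with γ = 7/5.
T₂ = T₁ (V₁/V₂)^(γ−1) = 426 × (34.5/10.6)^0.4 = 426 × 1.603 = 683 K.
W_by = nCᵥ(T₁ − T₂) = (2.23)(20.79)(426 − 683) = -11912 J.

W ≈ -11900 J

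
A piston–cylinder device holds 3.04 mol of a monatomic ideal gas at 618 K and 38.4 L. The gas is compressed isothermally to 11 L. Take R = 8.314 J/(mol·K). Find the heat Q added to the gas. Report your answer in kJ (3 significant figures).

Q ≈ -19.5 kJ

Isothermal ⇒ ΔU = 0, so Q = W = nRT ln(V₂/V₁).
Q = (3.04)(8.314)(618) ln(11/38.4) = 15620 × -1.25 = -19527 J.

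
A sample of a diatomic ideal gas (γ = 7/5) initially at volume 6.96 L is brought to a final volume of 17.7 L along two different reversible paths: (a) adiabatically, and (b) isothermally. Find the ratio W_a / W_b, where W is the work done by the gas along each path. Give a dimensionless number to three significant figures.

Path (a) adiabatic: W = P₁V₁(1 − (V₁/V₂)^(γ−1))/(γ−1) → W_a/(P₁V₁) = 0.7789.
Path (b) isothermal: W = P₁V₁ ln(V₂/V₁) → W_b/(P₁V₁) = 0.9334.
W_a / W_b = 0.7789 / 0.9334 = 0.8345.

W_a / W_b ≈ 0.835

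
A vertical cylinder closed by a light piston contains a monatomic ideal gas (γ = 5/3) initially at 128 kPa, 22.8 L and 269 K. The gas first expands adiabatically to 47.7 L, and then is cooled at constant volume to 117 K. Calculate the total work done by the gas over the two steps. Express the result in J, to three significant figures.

W_total ≈ 1700 J

Step 1 (adiabatic): W = (P₁V₁ − P₂V₂)/(γ−1) = (2918 − 1784)/0.667 = 1701 J.
Step 2 (isochoric): W = 0 (constant volume).
W_total = 1701 + 0 = 1701 J.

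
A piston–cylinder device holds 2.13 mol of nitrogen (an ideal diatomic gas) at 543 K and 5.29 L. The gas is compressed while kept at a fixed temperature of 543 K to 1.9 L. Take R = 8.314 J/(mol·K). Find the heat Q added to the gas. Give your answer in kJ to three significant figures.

Q ≈ -9.85 kJ

Isothermal ⇒ ΔU = 0, so Q = W = nRT ln(V₂/V₁).
Q = (2.13)(8.314)(543) ln(1.9/5.29) = 9616 × -1.024 = -9846 J.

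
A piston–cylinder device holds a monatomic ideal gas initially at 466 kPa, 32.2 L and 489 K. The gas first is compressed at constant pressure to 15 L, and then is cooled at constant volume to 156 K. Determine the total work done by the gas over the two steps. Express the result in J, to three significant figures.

W_total ≈ -8020 J

Step 1 (isobaric): W = PΔV = (466 kPa)(15 − 32.2 L) = -8015 J.
Step 2 (isochoric): W = 0 (constant volume).
W_total = -8015 + 0 = -8015 J.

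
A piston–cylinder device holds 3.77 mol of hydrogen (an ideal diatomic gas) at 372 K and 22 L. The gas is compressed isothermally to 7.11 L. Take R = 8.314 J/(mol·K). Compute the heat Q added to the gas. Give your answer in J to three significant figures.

Isothermal ⇒ ΔU = 0, so Q = W = nRT ln(V₂/V₁).
Q = (3.77)(8.314)(372) ln(7.11/22) = 11660 × -1.13 = -13170 J.

Q ≈ -13200 J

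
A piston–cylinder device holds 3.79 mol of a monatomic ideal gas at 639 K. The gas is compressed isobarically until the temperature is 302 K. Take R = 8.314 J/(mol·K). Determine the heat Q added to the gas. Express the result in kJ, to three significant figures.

Q ≈ -26.5 kJ

Isobaric: W = nRΔT = (3.79)(8.314)(-337) = -10619 J.
ΔU = nCᵥΔT with Cᵥ = 3R/2: ΔU = (3.79)(12.47)(-337) = -15928 J.
Q = ΔU + W = -15928 − 10619 = -26547 J.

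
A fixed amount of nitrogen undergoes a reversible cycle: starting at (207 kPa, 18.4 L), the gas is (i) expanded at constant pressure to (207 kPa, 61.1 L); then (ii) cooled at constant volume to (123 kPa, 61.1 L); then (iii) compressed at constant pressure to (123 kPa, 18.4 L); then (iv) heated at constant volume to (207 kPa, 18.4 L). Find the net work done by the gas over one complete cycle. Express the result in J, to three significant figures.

W_net ≈ 3590 J

Constant-volume legs do no work.
W(i) = (207)(61.1 − 18.4) = 8839 J; W(iii) = (123)(18.4 − 61.1) = -5252 J.
W_net = 8839 − 5252 = 3587 J (the clockwise enclosed area).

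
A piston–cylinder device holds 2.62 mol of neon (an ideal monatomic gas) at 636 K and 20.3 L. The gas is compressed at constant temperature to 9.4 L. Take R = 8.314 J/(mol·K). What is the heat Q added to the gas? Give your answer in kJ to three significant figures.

Isothermal ⇒ ΔU = 0, so Q = W = nRT ln(V₂/V₁).
Q = (2.62)(8.314)(636) ln(9.4/20.3) = 13854 × -0.7699 = -10666 J.

Q ≈ -10.7 kJ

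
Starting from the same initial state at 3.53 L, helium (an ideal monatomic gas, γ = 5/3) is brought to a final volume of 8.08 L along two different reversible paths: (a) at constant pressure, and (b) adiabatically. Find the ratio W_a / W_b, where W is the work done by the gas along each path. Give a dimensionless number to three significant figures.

W_a / W_b ≈ 2.03

Path (a) isobaric: W = P₁(V₂ − V₁) → W_a/(P₁V₁) = 1.289.
Path (b) adiabatic: W = P₁V₁(1 − (V₁/V₂)^(γ−1))/(γ−1) → W_b/(P₁V₁) = 0.6364.
W_a / W_b = 1.289 / 0.6364 = 2.026.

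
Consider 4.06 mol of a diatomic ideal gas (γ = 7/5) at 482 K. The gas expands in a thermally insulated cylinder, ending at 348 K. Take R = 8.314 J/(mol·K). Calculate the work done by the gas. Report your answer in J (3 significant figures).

Adiabatic ⇒ Q = 0, so W_by = −ΔU = nCᵥ(T₁ − T₂).
Cᵥ = 5R/2 = 20.79 J/(mol·K).
W = (4.06)(20.79)(482 − 348) = 11308 J.

W ≈ 11300 J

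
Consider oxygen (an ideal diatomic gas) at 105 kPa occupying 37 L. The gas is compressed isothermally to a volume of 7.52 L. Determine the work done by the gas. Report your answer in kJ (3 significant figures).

W ≈ -6.19 kJ

Isothermal: W = nRT ln(V₂/V₁) = P₁V₁ ln(V₂/V₁).
P₁V₁ = (105 kPa)(37 L) = 3885 J.
W = 3885 × ln(7.52/37) = 3885 × -1.593
W_by_gas = -6190 J.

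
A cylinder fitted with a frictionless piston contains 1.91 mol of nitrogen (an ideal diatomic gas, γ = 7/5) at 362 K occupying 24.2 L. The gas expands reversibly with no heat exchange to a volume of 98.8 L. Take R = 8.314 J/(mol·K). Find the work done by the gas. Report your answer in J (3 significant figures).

W ≈ 6180 J

Adiabatic: TV^(γ−1) = const with γ = 7/5.
T₂ = T₁ (V₁/V₂)^(γ−1) = 362 × (24.2/98.8)^0.4 = 362 × 0.5697 = 206.2 K.
W_by = nCᵥ(T₁ − T₂) = (1.91)(20.79)(362 − 206.2) = 6184 J.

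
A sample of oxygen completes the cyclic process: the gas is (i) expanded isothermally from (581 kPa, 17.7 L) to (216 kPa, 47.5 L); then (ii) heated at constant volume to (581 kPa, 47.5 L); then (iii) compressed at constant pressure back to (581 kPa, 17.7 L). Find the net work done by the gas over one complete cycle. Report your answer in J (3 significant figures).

Leg (i): W = PᵢVᵢ ln(V_f/Vᵢ) = (10284) ln(47.5/17.7) = 10152 J.
Leg (ii): W = 0.
Leg (iii): W = PΔV = (581)(17.7 − 47.5) = -17314 J.
W_net = 10152 − 17314 = -7162 J.

W_net ≈ -7160 J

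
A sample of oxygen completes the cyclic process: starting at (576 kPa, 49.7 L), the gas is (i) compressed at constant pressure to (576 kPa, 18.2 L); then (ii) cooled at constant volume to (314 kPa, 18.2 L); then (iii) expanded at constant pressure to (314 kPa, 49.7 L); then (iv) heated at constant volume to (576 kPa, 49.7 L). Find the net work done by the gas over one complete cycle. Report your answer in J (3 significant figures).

Constant-volume legs do no work.
W(i) = (576)(18.2 − 49.7) = -18144 J; W(iii) = (314)(49.7 − 18.2) = 9891 J.
W_net = -18144 + 9891 = -8253 J (the counter-clockwise enclosed area).

W_net ≈ -8250 J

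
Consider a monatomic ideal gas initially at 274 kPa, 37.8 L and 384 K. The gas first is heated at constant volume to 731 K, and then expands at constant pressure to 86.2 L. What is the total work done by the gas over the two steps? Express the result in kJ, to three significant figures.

Step 1 (isochoric): W = 0 (constant volume).
After step 1: P = 521.6 kPa (V unchanged).
Step 2 (isobaric): W = PΔV = (521.6 kPa)(86.2 − 37.8 L) = 25245 J.
W_total = 0 + 25245 = 25245 J.

W_total ≈ 25.2 kJ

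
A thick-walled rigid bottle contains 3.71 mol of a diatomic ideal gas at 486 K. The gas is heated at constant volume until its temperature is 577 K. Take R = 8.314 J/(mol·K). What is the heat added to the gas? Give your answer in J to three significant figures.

Constant volume ⇒ W = 0, so Q = ΔU = nCᵥΔT with Cᵥ = 5R/2 = 20.79 J/(mol·K).
ΔU = (3.71)(20.79)(577 − 486) = 7017 J.

Q ≈ 7020 J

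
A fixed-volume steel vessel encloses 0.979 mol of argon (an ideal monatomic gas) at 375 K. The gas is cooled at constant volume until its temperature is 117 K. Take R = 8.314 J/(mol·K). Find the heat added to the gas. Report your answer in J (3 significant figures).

Q ≈ -3150 J

Constant volume ⇒ W = 0, so Q = ΔU = nCᵥΔT with Cᵥ = 3R/2 = 12.47 J/(mol·K).
ΔU = (0.979)(12.47)(117 − 375) = -3150 J.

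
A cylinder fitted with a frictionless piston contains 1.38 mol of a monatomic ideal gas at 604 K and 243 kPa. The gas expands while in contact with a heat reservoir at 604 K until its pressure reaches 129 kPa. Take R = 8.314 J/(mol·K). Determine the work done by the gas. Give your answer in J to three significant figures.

Isothermal process: W = nRT ln(V₂/V₁) = nRT ln(P₁/P₂).
W = (1.38)(8.314)(604) × ln(243/129)
  = 6930 × ln(1.884) = 6930 × 0.6332
W_by_gas = 4388 J.

W ≈ 4390 J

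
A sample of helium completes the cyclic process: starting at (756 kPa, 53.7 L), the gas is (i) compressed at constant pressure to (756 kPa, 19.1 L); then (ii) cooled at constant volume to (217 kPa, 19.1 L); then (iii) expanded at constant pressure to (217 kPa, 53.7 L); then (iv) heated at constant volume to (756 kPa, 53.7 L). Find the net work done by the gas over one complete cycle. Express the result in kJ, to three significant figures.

W_net ≈ -18.6 kJ

Constant-volume legs do no work.
W(i) = (756)(19.1 − 53.7) = -26158 J; W(iii) = (217)(53.7 − 19.1) = 7508 J.
W_net = -26158 + 7508 = -18649 J (the counter-clockwise enclosed area).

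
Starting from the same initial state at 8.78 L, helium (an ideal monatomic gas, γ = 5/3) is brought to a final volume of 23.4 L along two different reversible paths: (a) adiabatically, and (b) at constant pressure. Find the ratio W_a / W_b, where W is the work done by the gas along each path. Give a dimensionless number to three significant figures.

Path (a) adiabatic: W = P₁V₁(1 − (V₁/V₂)^(γ−1))/(γ−1) → W_a/(P₁V₁) = 0.7197.
Path (b) isobaric: W = P₁(V₂ − V₁) → W_b/(P₁V₁) = 1.665.
W_a / W_b = 0.7197 / 1.665 = 0.4322.

W_a / W_b ≈ 0.432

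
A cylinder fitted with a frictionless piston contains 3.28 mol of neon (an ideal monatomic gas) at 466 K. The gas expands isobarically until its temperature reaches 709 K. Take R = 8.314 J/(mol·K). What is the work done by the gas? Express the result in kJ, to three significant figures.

Isobaric: W = P ΔV = nR ΔT.
W = (3.28)(8.314)(709 − 466) = 6627 J.

W ≈ 6.63 kJ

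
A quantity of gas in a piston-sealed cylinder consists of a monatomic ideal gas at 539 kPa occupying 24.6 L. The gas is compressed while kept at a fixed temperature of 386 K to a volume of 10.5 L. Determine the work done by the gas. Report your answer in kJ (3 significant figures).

W ≈ -11.3 kJ

Isothermal: W = nRT ln(V₂/V₁) = P₁V₁ ln(V₂/V₁).
P₁V₁ = (539 kPa)(24.6 L) = 13259 J.
W = 13259 × ln(10.5/24.6) = 13259 × -0.8514
W_by_gas = -11289 J.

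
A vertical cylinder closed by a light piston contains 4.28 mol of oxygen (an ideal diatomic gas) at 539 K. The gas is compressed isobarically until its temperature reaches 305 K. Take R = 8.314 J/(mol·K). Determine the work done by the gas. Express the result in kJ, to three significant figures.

Isobaric: W = P ΔV = nR ΔT.
W = (4.28)(8.314)(305 − 539) = -8327 J.

W ≈ -8.33 kJ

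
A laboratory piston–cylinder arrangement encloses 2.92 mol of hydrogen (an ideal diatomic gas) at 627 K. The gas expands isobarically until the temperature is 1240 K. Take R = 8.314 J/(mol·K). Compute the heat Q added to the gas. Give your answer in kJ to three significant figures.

Q ≈ 52.1 kJ

Isobaric: W = nRΔT = (2.92)(8.314)(613) = 14882 J.
ΔU = nCᵥΔT with Cᵥ = 5R/2: ΔU = (2.92)(20.79)(613) = 37204 J.
Q = ΔU + W = 37204 + 14882 = 52086 J.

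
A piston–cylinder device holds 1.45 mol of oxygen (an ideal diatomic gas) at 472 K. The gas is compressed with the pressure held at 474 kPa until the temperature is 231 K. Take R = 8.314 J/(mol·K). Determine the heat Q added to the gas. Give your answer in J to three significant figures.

Q ≈ -10200 J

Isobaric: W = nRΔT = (1.45)(8.314)(-241) = -2905 J.
ΔU = nCᵥΔT with Cᵥ = 5R/2: ΔU = (1.45)(20.79)(-241) = -7263 J.
Q = ΔU + W = -7263 − 2905 = -10169 J.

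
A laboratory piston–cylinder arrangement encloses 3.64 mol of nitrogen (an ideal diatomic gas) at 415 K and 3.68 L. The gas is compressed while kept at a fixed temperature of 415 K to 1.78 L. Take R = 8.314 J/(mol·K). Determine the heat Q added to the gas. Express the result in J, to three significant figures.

Isothermal ⇒ ΔU = 0, so Q = W = nRT ln(V₂/V₁).
Q = (3.64)(8.314)(415) ln(1.78/3.68) = 12559 × -0.7263 = -9122 J.

Q ≈ -9120 J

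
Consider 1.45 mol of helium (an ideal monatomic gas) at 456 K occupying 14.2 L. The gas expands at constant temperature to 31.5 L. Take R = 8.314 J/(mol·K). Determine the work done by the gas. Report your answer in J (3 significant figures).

W ≈ 4380 J

Isothermal: W = nRT ln(V₂/V₁).
W = (1.45)(8.314)(456) × ln(31.5/14.2)
  = 5497 × 0.7967
W_by_gas = 4380 J.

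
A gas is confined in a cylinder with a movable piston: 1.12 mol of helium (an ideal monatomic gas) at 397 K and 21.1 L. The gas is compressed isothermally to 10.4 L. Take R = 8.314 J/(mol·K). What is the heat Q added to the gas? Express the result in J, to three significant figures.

Q ≈ -2620 J

Isothermal ⇒ ΔU = 0, so Q = W = nRT ln(V₂/V₁).
Q = (1.12)(8.314)(397) ln(10.4/21.1) = 3697 × -0.7075 = -2615 J.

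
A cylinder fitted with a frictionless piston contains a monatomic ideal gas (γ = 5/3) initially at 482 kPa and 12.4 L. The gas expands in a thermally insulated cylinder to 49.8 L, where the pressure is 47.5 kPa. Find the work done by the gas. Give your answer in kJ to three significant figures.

Adiabatic: W = (P₁V₁ − P₂V₂)/(γ − 1) with γ = 5/3.
P₁V₁ = 5977 J, P₂V₂ = 2366 J.
W = (5977 − 2366) / 0.6667 = 5417 J.

W ≈ 5.42 kJ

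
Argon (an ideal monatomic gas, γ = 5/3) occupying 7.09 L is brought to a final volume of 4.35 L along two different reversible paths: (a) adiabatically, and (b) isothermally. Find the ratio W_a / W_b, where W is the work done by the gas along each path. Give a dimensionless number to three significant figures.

W_a / W_b ≈ 1.18

Path (a) adiabatic: W = P₁V₁(1 − (V₁/V₂)^(γ−1))/(γ−1) → W_a/(P₁V₁) = -0.5774.
Path (b) isothermal: W = P₁V₁ ln(V₂/V₁) → W_b/(P₁V₁) = -0.4885.
W_a / W_b = -0.5774 / -0.4885 = 1.182.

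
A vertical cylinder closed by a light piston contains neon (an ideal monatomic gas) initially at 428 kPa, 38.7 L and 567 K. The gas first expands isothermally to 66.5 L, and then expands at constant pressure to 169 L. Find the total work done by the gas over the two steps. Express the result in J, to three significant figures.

W_total ≈ 34500 J

Step 1 (isothermal): W = P₁V₁ ln(V₂/V₁) = (16564) ln(66.5/38.7) = 8967 J.
After step 1: P = 249.1 kPa, V = 66.5 L, T = 567 K.
Step 2 (isobaric): W = PΔV = (249.1 kPa)(169 − 66.5 L) = 25530 J.
W_total = 8967 + 25530 = 34497 J.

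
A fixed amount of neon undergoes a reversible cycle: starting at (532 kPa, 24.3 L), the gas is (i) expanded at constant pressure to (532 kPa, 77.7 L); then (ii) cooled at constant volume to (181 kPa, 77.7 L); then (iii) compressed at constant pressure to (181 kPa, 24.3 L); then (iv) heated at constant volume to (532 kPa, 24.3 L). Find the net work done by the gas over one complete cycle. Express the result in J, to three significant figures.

W_net ≈ 18700 J

Constant-volume legs do no work.
W(i) = (532)(77.7 − 24.3) = 28409 J; W(iii) = (181)(24.3 − 77.7) = -9665 J.
W_net = 28409 − 9665 = 18743 J (the clockwise enclosed area).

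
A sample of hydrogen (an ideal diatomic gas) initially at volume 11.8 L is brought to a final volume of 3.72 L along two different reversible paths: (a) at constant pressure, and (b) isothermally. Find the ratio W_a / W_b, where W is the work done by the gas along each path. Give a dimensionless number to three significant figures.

W_a / W_b ≈ 0.593

Path (a) isobaric: W = P₁(V₂ − V₁) → W_a/(P₁V₁) = -0.6847.
Path (b) isothermal: W = P₁V₁ ln(V₂/V₁) → W_b/(P₁V₁) = -1.154.
W_a / W_b = -0.6847 / -1.154 = 0.5932.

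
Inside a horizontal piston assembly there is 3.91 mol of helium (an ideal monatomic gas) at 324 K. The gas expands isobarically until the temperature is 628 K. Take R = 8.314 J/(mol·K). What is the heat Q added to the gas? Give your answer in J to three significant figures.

Isobaric: W = nRΔT = (3.91)(8.314)(304) = 9882 J.
ΔU = nCᵥΔT with Cᵥ = 3R/2: ΔU = (3.91)(12.47)(304) = 14824 J.
Q = ΔU + W = 14824 + 9882 = 24706 J.

Q ≈ 24700 J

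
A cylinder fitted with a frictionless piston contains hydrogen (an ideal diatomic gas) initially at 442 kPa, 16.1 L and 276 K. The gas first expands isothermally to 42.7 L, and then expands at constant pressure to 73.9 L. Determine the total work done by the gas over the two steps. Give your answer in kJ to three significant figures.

W_total ≈ 12.1 kJ

Step 1 (isothermal): W = P₁V₁ ln(V₂/V₁) = (7116) ln(42.7/16.1) = 6941 J.
After step 1: P = 166.7 kPa, V = 42.7 L, T = 276 K.
Step 2 (isobaric): W = PΔV = (166.7 kPa)(73.9 − 42.7 L) = 5200 J.
W_total = 6941 + 5200 = 12141 J.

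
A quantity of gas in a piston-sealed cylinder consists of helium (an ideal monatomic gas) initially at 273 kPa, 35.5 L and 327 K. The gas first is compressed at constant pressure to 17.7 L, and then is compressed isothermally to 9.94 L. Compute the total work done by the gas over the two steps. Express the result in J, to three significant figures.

W_total ≈ -7650 J

Step 1 (isobaric): W = PΔV = (273 kPa)(17.7 − 35.5 L) = -4859 J.
After step 1: P = 273 kPa, V = 17.7 L, T = 163 K.
Step 2 (isothermal): W = P₁V₁ ln(V₂/V₁) = (4832) ln(9.94/17.7) = -2788 J.
W_total = -4859 − 2788 = -7648 J.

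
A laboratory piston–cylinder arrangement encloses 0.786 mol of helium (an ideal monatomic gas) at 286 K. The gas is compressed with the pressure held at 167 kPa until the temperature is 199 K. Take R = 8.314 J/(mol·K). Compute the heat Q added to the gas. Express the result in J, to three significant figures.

Isobaric: W = nRΔT = (0.786)(8.314)(-87) = -568.5 J.
ΔU = nCᵥΔT with Cᵥ = 3R/2: ΔU = (0.786)(12.47)(-87) = -852.8 J.
Q = ΔU + W = -852.8 − 568.5 = -1421 J.

Q ≈ -1420 J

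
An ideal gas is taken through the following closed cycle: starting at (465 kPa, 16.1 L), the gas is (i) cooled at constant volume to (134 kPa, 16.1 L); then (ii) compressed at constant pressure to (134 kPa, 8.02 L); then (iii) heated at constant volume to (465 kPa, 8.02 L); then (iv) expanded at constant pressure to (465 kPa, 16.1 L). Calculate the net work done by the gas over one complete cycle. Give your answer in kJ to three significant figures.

Constant-volume legs do no work.
W(ii) = (134)(8.02 − 16.1) = -1083 J; W(iv) = (465)(16.1 − 8.02) = 3757 J.
W_net = -1083 + 3757 = 2674 J (the clockwise enclosed area).

W_net ≈ 2.67 kJ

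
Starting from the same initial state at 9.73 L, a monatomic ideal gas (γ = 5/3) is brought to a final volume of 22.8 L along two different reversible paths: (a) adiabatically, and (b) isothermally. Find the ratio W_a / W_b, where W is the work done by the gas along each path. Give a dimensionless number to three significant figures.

W_a / W_b ≈ 0.763

Path (a) adiabatic: W = P₁V₁(1 − (V₁/V₂)^(γ−1))/(γ−1) → W_a/(P₁V₁) = 0.6498.
Path (b) isothermal: W = P₁V₁ ln(V₂/V₁) → W_b/(P₁V₁) = 0.8515.
W_a / W_b = 0.6498 / 0.8515 = 0.763.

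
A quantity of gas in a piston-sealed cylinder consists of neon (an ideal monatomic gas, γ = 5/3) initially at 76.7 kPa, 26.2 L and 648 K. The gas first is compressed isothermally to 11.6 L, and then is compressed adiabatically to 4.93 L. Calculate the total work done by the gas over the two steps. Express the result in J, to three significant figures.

W_total ≈ -3960 J

Step 1 (isothermal): W = P₁V₁ ln(V₂/V₁) = (2010) ln(11.6/26.2) = -1637 J.
After step 1: P = 173.2 kPa, V = 11.6 L, T = 648 K.
Step 2 (adiabatic): W = (P₁V₁ − P₂V₂)/(γ−1) = (2010 − 3555)/0.667 = -2318 J.
W_total = -1637 − 2318 = -3955 J.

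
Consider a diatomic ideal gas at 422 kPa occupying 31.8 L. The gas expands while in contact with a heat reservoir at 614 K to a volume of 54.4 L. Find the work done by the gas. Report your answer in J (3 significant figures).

Isothermal: W = nRT ln(V₂/V₁) = P₁V₁ ln(V₂/V₁).
P₁V₁ = (422 kPa)(31.8 L) = 13420 J.
W = 13420 × ln(54.4/31.8) = 13420 × 0.5369
W_by_gas = 7205 J.

W ≈ 7200 J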